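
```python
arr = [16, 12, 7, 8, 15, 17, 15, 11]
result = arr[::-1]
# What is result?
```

arr has length 8. The slice arr[::-1] selects indices [7, 6, 5, 4, 3, 2, 1, 0] (7->11, 6->15, 5->17, 4->15, 3->8, 2->7, 1->12, 0->16), giving [11, 15, 17, 15, 8, 7, 12, 16].

[11, 15, 17, 15, 8, 7, 12, 16]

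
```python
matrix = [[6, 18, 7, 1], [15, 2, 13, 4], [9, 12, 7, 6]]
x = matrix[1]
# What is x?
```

matrix has 3 rows. Row 1 is [15, 2, 13, 4].

[15, 2, 13, 4]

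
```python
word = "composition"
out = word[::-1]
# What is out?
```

word has length 11. The slice word[::-1] selects indices [10, 9, 8, 7, 6, 5, 4, 3, 2, 1, 0] (10->'n', 9->'o', 8->'i', 7->'t', 6->'i', 5->'s', 4->'o', 3->'p', 2->'m', 1->'o', 0->'c'), giving 'noitisopmoc'.

'noitisopmoc'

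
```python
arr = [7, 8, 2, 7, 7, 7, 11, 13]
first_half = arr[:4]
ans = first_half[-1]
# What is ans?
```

arr has length 8. The slice arr[:4] selects indices [0, 1, 2, 3] (0->7, 1->8, 2->2, 3->7), giving [7, 8, 2, 7]. So first_half = [7, 8, 2, 7]. Then first_half[-1] = 7.

7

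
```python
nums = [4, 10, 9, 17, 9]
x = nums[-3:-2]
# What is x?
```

nums has length 5. The slice nums[-3:-2] selects indices [2] (2->9), giving [9].

[9]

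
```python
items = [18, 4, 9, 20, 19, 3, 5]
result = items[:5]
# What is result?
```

items has length 7. The slice items[:5] selects indices [0, 1, 2, 3, 4] (0->18, 1->4, 2->9, 3->20, 4->19), giving [18, 4, 9, 20, 19].

[18, 4, 9, 20, 19]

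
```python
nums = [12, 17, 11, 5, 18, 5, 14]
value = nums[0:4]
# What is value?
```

nums has length 7. The slice nums[0:4] selects indices [0, 1, 2, 3] (0->12, 1->17, 2->11, 3->5), giving [12, 17, 11, 5].

[12, 17, 11, 5]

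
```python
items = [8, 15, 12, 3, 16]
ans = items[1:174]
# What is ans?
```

items has length 5. The slice items[1:174] selects indices [1, 2, 3, 4] (1->15, 2->12, 3->3, 4->16), giving [15, 12, 3, 16].

[15, 12, 3, 16]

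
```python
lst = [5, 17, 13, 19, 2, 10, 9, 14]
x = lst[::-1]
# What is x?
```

lst has length 8. The slice lst[::-1] selects indices [7, 6, 5, 4, 3, 2, 1, 0] (7->14, 6->9, 5->10, 4->2, 3->19, 2->13, 1->17, 0->5), giving [14, 9, 10, 2, 19, 13, 17, 5].

[14, 9, 10, 2, 19, 13, 17, 5]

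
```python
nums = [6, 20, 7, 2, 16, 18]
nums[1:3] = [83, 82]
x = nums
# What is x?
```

nums starts as [6, 20, 7, 2, 16, 18] (length 6). The slice nums[1:3] covers indices [1, 2] with values [20, 7]. Replacing that slice with [83, 82] (same length) produces [6, 83, 82, 2, 16, 18].

[6, 83, 82, 2, 16, 18]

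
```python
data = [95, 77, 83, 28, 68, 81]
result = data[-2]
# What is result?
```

data has length 6. Negative index -2 maps to positive index 6 + (-2) = 4. data[4] = 68.

68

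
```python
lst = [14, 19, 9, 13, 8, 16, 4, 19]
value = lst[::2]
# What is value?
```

lst has length 8. The slice lst[::2] selects indices [0, 2, 4, 6] (0->14, 2->9, 4->8, 6->4), giving [14, 9, 8, 4].

[14, 9, 8, 4]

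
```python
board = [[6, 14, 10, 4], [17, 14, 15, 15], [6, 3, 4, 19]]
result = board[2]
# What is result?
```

board has 3 rows. Row 2 is [6, 3, 4, 19].

[6, 3, 4, 19]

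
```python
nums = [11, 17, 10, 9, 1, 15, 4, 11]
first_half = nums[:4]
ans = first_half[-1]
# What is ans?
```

nums has length 8. The slice nums[:4] selects indices [0, 1, 2, 3] (0->11, 1->17, 2->10, 3->9), giving [11, 17, 10, 9]. So first_half = [11, 17, 10, 9]. Then first_half[-1] = 9.

9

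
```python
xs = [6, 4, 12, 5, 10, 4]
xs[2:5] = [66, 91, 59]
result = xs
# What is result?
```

xs starts as [6, 4, 12, 5, 10, 4] (length 6). The slice xs[2:5] covers indices [2, 3, 4] with values [12, 5, 10]. Replacing that slice with [66, 91, 59] (same length) produces [6, 4, 66, 91, 59, 4].

[6, 4, 66, 91, 59, 4]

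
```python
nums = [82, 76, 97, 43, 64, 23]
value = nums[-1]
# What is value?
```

nums has length 6. Negative index -1 maps to positive index 6 + (-1) = 5. nums[5] = 23.

23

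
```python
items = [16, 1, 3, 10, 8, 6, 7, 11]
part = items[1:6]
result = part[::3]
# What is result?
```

items has length 8. The slice items[1:6] selects indices [1, 2, 3, 4, 5] (1->1, 2->3, 3->10, 4->8, 5->6), giving [1, 3, 10, 8, 6]. So part = [1, 3, 10, 8, 6]. part has length 5. The slice part[::3] selects indices [0, 3] (0->1, 3->8), giving [1, 8].

[1, 8]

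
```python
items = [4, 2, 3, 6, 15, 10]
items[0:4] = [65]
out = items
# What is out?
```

items starts as [4, 2, 3, 6, 15, 10] (length 6). The slice items[0:4] covers indices [0, 1, 2, 3] with values [4, 2, 3, 6]. Replacing that slice with [65] (different length) produces [65, 15, 10].

[65, 15, 10]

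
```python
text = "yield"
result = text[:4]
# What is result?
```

text has length 5. The slice text[:4] selects indices [0, 1, 2, 3] (0->'y', 1->'i', 2->'e', 3->'l'), giving 'yiel'.

'yiel'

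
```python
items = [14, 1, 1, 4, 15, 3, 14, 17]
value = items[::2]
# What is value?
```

items has length 8. The slice items[::2] selects indices [0, 2, 4, 6] (0->14, 2->1, 4->15, 6->14), giving [14, 1, 15, 14].

[14, 1, 15, 14]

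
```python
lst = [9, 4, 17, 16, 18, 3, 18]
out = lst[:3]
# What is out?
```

lst has length 7. The slice lst[:3] selects indices [0, 1, 2] (0->9, 1->4, 2->17), giving [9, 4, 17].

[9, 4, 17]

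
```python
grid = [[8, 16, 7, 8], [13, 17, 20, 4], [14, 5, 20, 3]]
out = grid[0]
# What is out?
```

grid has 3 rows. Row 0 is [8, 16, 7, 8].

[8, 16, 7, 8]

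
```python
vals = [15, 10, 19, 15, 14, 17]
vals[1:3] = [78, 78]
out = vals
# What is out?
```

vals starts as [15, 10, 19, 15, 14, 17] (length 6). The slice vals[1:3] covers indices [1, 2] with values [10, 19]. Replacing that slice with [78, 78] (same length) produces [15, 78, 78, 15, 14, 17].

[15, 78, 78, 15, 14, 17]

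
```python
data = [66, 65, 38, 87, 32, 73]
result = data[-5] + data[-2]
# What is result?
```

data has length 6. Negative index -5 maps to positive index 6 + (-5) = 1. data[1] = 65.
data has length 6. Negative index -2 maps to positive index 6 + (-2) = 4. data[4] = 32.
Sum: 65 + 32 = 97.

97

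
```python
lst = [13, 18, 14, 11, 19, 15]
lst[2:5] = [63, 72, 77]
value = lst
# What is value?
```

lst starts as [13, 18, 14, 11, 19, 15] (length 6). The slice lst[2:5] covers indices [2, 3, 4] with values [14, 11, 19]. Replacing that slice with [63, 72, 77] (same length) produces [13, 18, 63, 72, 77, 15].

[13, 18, 63, 72, 77, 15]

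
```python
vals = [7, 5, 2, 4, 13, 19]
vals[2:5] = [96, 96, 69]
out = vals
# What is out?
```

vals starts as [7, 5, 2, 4, 13, 19] (length 6). The slice vals[2:5] covers indices [2, 3, 4] with values [2, 4, 13]. Replacing that slice with [96, 96, 69] (same length) produces [7, 5, 96, 96, 69, 19].

[7, 5, 96, 96, 69, 19]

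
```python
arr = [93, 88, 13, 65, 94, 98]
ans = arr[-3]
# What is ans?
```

arr has length 6. Negative index -3 maps to positive index 6 + (-3) = 3. arr[3] = 65.

65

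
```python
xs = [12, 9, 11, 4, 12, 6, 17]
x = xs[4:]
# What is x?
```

xs has length 7. The slice xs[4:] selects indices [4, 5, 6] (4->12, 5->6, 6->17), giving [12, 6, 17].

[12, 6, 17]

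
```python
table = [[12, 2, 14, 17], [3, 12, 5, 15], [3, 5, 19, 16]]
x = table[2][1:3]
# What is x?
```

table[2] = [3, 5, 19, 16]. table[2] has length 4. The slice table[2][1:3] selects indices [1, 2] (1->5, 2->19), giving [5, 19].

[5, 19]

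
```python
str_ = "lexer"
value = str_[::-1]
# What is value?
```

str_ has length 5. The slice str_[::-1] selects indices [4, 3, 2, 1, 0] (4->'r', 3->'e', 2->'x', 1->'e', 0->'l'), giving 'rexel'.

'rexel'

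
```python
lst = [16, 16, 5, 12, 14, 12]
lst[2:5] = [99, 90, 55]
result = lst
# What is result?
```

lst starts as [16, 16, 5, 12, 14, 12] (length 6). The slice lst[2:5] covers indices [2, 3, 4] with values [5, 12, 14]. Replacing that slice with [99, 90, 55] (same length) produces [16, 16, 99, 90, 55, 12].

[16, 16, 99, 90, 55, 12]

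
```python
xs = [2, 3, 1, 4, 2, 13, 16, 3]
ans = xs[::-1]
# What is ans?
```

xs has length 8. The slice xs[::-1] selects indices [7, 6, 5, 4, 3, 2, 1, 0] (7->3, 6->16, 5->13, 4->2, 3->4, 2->1, 1->3, 0->2), giving [3, 16, 13, 2, 4, 1, 3, 2].

[3, 16, 13, 2, 4, 1, 3, 2]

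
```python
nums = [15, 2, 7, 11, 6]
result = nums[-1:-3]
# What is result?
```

nums has length 5. The slice nums[-1:-3] resolves to an empty index range, so the result is [].

[]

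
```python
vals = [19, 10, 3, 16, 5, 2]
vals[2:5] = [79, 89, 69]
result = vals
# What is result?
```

vals starts as [19, 10, 3, 16, 5, 2] (length 6). The slice vals[2:5] covers indices [2, 3, 4] with values [3, 16, 5]. Replacing that slice with [79, 89, 69] (same length) produces [19, 10, 79, 89, 69, 2].

[19, 10, 79, 89, 69, 2]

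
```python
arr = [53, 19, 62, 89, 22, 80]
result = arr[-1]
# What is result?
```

arr has length 6. Negative index -1 maps to positive index 6 + (-1) = 5. arr[5] = 80.

80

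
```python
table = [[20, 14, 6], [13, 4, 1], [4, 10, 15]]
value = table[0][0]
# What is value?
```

table[0] = [20, 14, 6]. Taking column 0 of that row yields 20.

20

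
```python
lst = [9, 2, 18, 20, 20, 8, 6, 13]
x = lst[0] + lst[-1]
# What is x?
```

lst has length 8. lst[0] = 9.
lst has length 8. Negative index -1 maps to positive index 8 + (-1) = 7. lst[7] = 13.
Sum: 9 + 13 = 22.

22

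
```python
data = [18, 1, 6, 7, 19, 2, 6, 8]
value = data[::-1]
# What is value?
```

data has length 8. The slice data[::-1] selects indices [7, 6, 5, 4, 3, 2, 1, 0] (7->8, 6->6, 5->2, 4->19, 3->7, 2->6, 1->1, 0->18), giving [8, 6, 2, 19, 7, 6, 1, 18].

[8, 6, 2, 19, 7, 6, 1, 18]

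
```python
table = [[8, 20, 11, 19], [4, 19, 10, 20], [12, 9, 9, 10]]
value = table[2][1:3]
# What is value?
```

table[2] = [12, 9, 9, 10]. table[2] has length 4. The slice table[2][1:3] selects indices [1, 2] (1->9, 2->9), giving [9, 9].

[9, 9]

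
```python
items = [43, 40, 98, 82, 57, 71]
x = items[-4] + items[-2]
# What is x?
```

items has length 6. Negative index -4 maps to positive index 6 + (-4) = 2. items[2] = 98.
items has length 6. Negative index -2 maps to positive index 6 + (-2) = 4. items[4] = 57.
Sum: 98 + 57 = 155.

155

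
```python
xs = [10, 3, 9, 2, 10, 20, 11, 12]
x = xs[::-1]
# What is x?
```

xs has length 8. The slice xs[::-1] selects indices [7, 6, 5, 4, 3, 2, 1, 0] (7->12, 6->11, 5->20, 4->10, 3->2, 2->9, 1->3, 0->10), giving [12, 11, 20, 10, 2, 9, 3, 10].

[12, 11, 20, 10, 2, 9, 3, 10]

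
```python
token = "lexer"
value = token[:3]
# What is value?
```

token has length 5. The slice token[:3] selects indices [0, 1, 2] (0->'l', 1->'e', 2->'x'), giving 'lex'.

'lex'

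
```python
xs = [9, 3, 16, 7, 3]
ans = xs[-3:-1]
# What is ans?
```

xs has length 5. The slice xs[-3:-1] selects indices [2, 3] (2->16, 3->7), giving [16, 7].

[16, 7]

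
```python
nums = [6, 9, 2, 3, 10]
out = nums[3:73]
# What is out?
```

nums has length 5. The slice nums[3:73] selects indices [3, 4] (3->3, 4->10), giving [3, 10].

[3, 10]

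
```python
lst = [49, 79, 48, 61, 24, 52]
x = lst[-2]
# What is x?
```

lst has length 6. Negative index -2 maps to positive index 6 + (-2) = 4. lst[4] = 24.

24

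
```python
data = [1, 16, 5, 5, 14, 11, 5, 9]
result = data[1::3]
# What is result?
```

data has length 8. The slice data[1::3] selects indices [1, 4, 7] (1->16, 4->14, 7->9), giving [16, 14, 9].

[16, 14, 9]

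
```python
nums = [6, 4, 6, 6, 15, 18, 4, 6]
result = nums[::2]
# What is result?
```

nums has length 8. The slice nums[::2] selects indices [0, 2, 4, 6] (0->6, 2->6, 4->15, 6->4), giving [6, 6, 15, 4].

[6, 6, 15, 4]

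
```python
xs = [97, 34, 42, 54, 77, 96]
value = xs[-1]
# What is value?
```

xs has length 6. Negative index -1 maps to positive index 6 + (-1) = 5. xs[5] = 96.

96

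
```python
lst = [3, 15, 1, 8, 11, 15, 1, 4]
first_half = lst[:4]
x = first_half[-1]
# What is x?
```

lst has length 8. The slice lst[:4] selects indices [0, 1, 2, 3] (0->3, 1->15, 2->1, 3->8), giving [3, 15, 1, 8]. So first_half = [3, 15, 1, 8]. Then first_half[-1] = 8.

8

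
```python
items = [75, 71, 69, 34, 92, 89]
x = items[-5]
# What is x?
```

items has length 6. Negative index -5 maps to positive index 6 + (-5) = 1. items[1] = 71.

71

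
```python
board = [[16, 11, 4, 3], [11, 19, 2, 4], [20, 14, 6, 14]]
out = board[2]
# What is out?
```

board has 3 rows. Row 2 is [20, 14, 6, 14].

[20, 14, 6, 14]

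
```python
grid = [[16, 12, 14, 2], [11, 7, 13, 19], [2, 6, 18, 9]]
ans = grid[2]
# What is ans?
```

grid has 3 rows. Row 2 is [2, 6, 18, 9].

[2, 6, 18, 9]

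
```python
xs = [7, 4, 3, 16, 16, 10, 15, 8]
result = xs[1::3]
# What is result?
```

xs has length 8. The slice xs[1::3] selects indices [1, 4, 7] (1->4, 4->16, 7->8), giving [4, 16, 8].

[4, 16, 8]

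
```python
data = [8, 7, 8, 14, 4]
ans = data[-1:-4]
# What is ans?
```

data has length 5. The slice data[-1:-4] resolves to an empty index range, so the result is [].

[]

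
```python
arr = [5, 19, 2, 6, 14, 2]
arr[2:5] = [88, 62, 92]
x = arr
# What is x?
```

arr starts as [5, 19, 2, 6, 14, 2] (length 6). The slice arr[2:5] covers indices [2, 3, 4] with values [2, 6, 14]. Replacing that slice with [88, 62, 92] (same length) produces [5, 19, 88, 62, 92, 2].

[5, 19, 88, 62, 92, 2]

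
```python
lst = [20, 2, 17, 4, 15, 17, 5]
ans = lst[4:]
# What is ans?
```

lst has length 7. The slice lst[4:] selects indices [4, 5, 6] (4->15, 5->17, 6->5), giving [15, 17, 5].

[15, 17, 5]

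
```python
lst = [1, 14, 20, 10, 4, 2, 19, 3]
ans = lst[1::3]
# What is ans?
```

lst has length 8. The slice lst[1::3] selects indices [1, 4, 7] (1->14, 4->4, 7->3), giving [14, 4, 3].

[14, 4, 3]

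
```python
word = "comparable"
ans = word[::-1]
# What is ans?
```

word has length 10. The slice word[::-1] selects indices [9, 8, 7, 6, 5, 4, 3, 2, 1, 0] (9->'e', 8->'l', 7->'b', 6->'a', 5->'r', 4->'a', 3->'p', 2->'m', 1->'o', 0->'c'), giving 'elbarapmoc'.

'elbarapmoc'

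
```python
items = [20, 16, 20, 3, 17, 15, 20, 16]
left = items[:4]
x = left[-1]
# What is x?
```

items has length 8. The slice items[:4] selects indices [0, 1, 2, 3] (0->20, 1->16, 2->20, 3->3), giving [20, 16, 20, 3]. So left = [20, 16, 20, 3]. Then left[-1] = 3.

3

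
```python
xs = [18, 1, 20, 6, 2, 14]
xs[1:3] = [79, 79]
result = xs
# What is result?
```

xs starts as [18, 1, 20, 6, 2, 14] (length 6). The slice xs[1:3] covers indices [1, 2] with values [1, 20]. Replacing that slice with [79, 79] (same length) produces [18, 79, 79, 6, 2, 14].

[18, 79, 79, 6, 2, 14]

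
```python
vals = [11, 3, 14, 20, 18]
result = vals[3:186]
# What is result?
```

vals has length 5. The slice vals[3:186] selects indices [3, 4] (3->20, 4->18), giving [20, 18].

[20, 18]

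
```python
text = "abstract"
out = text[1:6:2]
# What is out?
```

text has length 8. The slice text[1:6:2] selects indices [1, 3, 5] (1->'b', 3->'t', 5->'a'), giving 'bta'.

'bta'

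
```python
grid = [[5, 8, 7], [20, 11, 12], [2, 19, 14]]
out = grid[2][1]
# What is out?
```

grid[2] = [2, 19, 14]. Taking column 1 of that row yields 19.

19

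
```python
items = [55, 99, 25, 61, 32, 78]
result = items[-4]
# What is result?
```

items has length 6. Negative index -4 maps to positive index 6 + (-4) = 2. items[2] = 25.

25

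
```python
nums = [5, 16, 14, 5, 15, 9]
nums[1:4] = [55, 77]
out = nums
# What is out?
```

nums starts as [5, 16, 14, 5, 15, 9] (length 6). The slice nums[1:4] covers indices [1, 2, 3] with values [16, 14, 5]. Replacing that slice with [55, 77] (different length) produces [5, 55, 77, 15, 9].

[5, 55, 77, 15, 9]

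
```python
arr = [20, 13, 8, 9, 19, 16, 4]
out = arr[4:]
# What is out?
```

arr has length 7. The slice arr[4:] selects indices [4, 5, 6] (4->19, 5->16, 6->4), giving [19, 16, 4].

[19, 16, 4]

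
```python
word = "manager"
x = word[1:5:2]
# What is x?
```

word has length 7. The slice word[1:5:2] selects indices [1, 3] (1->'a', 3->'a'), giving 'aa'.

'aa'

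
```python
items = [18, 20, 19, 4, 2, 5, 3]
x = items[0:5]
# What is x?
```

items has length 7. The slice items[0:5] selects indices [0, 1, 2, 3, 4] (0->18, 1->20, 2->19, 3->4, 4->2), giving [18, 20, 19, 4, 2].

[18, 20, 19, 4, 2]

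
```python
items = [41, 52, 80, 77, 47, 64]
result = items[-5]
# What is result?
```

items has length 6. Negative index -5 maps to positive index 6 + (-5) = 1. items[1] = 52.

52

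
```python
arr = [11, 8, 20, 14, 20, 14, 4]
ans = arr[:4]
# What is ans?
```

arr has length 7. The slice arr[:4] selects indices [0, 1, 2, 3] (0->11, 1->8, 2->20, 3->14), giving [11, 8, 20, 14].

[11, 8, 20, 14]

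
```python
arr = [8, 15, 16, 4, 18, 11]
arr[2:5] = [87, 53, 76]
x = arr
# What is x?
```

arr starts as [8, 15, 16, 4, 18, 11] (length 6). The slice arr[2:5] covers indices [2, 3, 4] with values [16, 4, 18]. Replacing that slice with [87, 53, 76] (same length) produces [8, 15, 87, 53, 76, 11].

[8, 15, 87, 53, 76, 11]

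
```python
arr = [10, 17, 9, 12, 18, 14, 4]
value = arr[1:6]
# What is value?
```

arr has length 7. The slice arr[1:6] selects indices [1, 2, 3, 4, 5] (1->17, 2->9, 3->12, 4->18, 5->14), giving [17, 9, 12, 18, 14].

[17, 9, 12, 18, 14]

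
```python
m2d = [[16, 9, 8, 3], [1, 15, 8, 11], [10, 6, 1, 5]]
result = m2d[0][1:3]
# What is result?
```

m2d[0] = [16, 9, 8, 3]. m2d[0] has length 4. The slice m2d[0][1:3] selects indices [1, 2] (1->9, 2->8), giving [9, 8].

[9, 8]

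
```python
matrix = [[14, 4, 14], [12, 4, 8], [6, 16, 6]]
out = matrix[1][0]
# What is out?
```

matrix[1] = [12, 4, 8]. Taking column 0 of that row yields 12.

12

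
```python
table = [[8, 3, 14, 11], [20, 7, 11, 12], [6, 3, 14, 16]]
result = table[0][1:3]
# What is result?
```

table[0] = [8, 3, 14, 11]. table[0] has length 4. The slice table[0][1:3] selects indices [1, 2] (1->3, 2->14), giving [3, 14].

[3, 14]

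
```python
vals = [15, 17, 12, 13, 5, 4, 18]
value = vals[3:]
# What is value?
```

vals has length 7. The slice vals[3:] selects indices [3, 4, 5, 6] (3->13, 4->5, 5->4, 6->18), giving [13, 5, 4, 18].

[13, 5, 4, 18]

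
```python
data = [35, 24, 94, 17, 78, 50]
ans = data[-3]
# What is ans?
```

data has length 6. Negative index -3 maps to positive index 6 + (-3) = 3. data[3] = 17.

17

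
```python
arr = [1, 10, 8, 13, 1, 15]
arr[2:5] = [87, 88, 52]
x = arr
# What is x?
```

arr starts as [1, 10, 8, 13, 1, 15] (length 6). The slice arr[2:5] covers indices [2, 3, 4] with values [8, 13, 1]. Replacing that slice with [87, 88, 52] (same length) produces [1, 10, 87, 88, 52, 15].

[1, 10, 87, 88, 52, 15]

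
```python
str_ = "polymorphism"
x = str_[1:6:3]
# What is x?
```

str_ has length 12. The slice str_[1:6:3] selects indices [1, 4] (1->'o', 4->'m'), giving 'om'.

'om'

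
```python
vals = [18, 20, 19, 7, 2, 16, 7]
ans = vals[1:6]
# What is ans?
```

vals has length 7. The slice vals[1:6] selects indices [1, 2, 3, 4, 5] (1->20, 2->19, 3->7, 4->2, 5->16), giving [20, 19, 7, 2, 16].

[20, 19, 7, 2, 16]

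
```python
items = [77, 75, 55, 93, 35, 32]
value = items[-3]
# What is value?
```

items has length 6. Negative index -3 maps to positive index 6 + (-3) = 3. items[3] = 93.

93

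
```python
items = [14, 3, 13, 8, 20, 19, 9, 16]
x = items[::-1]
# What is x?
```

items has length 8. The slice items[::-1] selects indices [7, 6, 5, 4, 3, 2, 1, 0] (7->16, 6->9, 5->19, 4->20, 3->8, 2->13, 1->3, 0->14), giving [16, 9, 19, 20, 8, 13, 3, 14].

[16, 9, 19, 20, 8, 13, 3, 14]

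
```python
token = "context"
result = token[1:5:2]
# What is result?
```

token has length 7. The slice token[1:5:2] selects indices [1, 3] (1->'o', 3->'t'), giving 'ot'.

'ot'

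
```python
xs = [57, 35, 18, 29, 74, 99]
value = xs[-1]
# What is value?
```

xs has length 6. Negative index -1 maps to positive index 6 + (-1) = 5. xs[5] = 99.

99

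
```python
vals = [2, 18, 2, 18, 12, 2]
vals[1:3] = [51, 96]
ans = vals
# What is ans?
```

vals starts as [2, 18, 2, 18, 12, 2] (length 6). The slice vals[1:3] covers indices [1, 2] with values [18, 2]. Replacing that slice with [51, 96] (same length) produces [2, 51, 96, 18, 12, 2].

[2, 51, 96, 18, 12, 2]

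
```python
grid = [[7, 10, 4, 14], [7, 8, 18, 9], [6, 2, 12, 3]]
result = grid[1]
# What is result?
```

grid has 3 rows. Row 1 is [7, 8, 18, 9].

[7, 8, 18, 9]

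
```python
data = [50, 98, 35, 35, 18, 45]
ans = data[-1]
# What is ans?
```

data has length 6. Negative index -1 maps to positive index 6 + (-1) = 5. data[5] = 45.

45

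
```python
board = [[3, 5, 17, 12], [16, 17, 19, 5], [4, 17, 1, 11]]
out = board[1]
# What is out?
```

board has 3 rows. Row 1 is [16, 17, 19, 5].

[16, 17, 19, 5]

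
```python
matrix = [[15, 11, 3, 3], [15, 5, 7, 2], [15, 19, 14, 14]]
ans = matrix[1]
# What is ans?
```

matrix has 3 rows. Row 1 is [15, 5, 7, 2].

[15, 5, 7, 2]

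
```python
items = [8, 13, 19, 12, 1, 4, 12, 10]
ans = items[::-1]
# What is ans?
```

items has length 8. The slice items[::-1] selects indices [7, 6, 5, 4, 3, 2, 1, 0] (7->10, 6->12, 5->4, 4->1, 3->12, 2->19, 1->13, 0->8), giving [10, 12, 4, 1, 12, 19, 13, 8].

[10, 12, 4, 1, 12, 19, 13, 8]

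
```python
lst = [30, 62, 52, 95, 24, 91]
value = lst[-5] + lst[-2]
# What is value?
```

lst has length 6. Negative index -5 maps to positive index 6 + (-5) = 1. lst[1] = 62.
lst has length 6. Negative index -2 maps to positive index 6 + (-2) = 4. lst[4] = 24.
Sum: 62 + 24 = 86.

86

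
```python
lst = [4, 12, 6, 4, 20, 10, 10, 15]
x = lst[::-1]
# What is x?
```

lst has length 8. The slice lst[::-1] selects indices [7, 6, 5, 4, 3, 2, 1, 0] (7->15, 6->10, 5->10, 4->20, 3->4, 2->6, 1->12, 0->4), giving [15, 10, 10, 20, 4, 6, 12, 4].

[15, 10, 10, 20, 4, 6, 12, 4]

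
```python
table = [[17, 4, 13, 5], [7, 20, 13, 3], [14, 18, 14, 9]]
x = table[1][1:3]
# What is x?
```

table[1] = [7, 20, 13, 3]. table[1] has length 4. The slice table[1][1:3] selects indices [1, 2] (1->20, 2->13), giving [20, 13].

[20, 13]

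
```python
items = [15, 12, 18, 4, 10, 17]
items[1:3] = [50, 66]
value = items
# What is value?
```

items starts as [15, 12, 18, 4, 10, 17] (length 6). The slice items[1:3] covers indices [1, 2] with values [12, 18]. Replacing that slice with [50, 66] (same length) produces [15, 50, 66, 4, 10, 17].

[15, 50, 66, 4, 10, 17]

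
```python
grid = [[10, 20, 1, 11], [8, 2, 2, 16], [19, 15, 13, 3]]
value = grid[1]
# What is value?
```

grid has 3 rows. Row 1 is [8, 2, 2, 16].

[8, 2, 2, 16]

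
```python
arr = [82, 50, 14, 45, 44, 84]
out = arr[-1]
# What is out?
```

arr has length 6. Negative index -1 maps to positive index 6 + (-1) = 5. arr[5] = 84.

84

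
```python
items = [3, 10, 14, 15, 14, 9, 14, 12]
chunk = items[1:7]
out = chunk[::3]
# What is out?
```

items has length 8. The slice items[1:7] selects indices [1, 2, 3, 4, 5, 6] (1->10, 2->14, 3->15, 4->14, 5->9, 6->14), giving [10, 14, 15, 14, 9, 14]. So chunk = [10, 14, 15, 14, 9, 14]. chunk has length 6. The slice chunk[::3] selects indices [0, 3] (0->10, 3->14), giving [10, 14].

[10, 14]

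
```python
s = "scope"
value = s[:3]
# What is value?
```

s has length 5. The slice s[:3] selects indices [0, 1, 2] (0->'s', 1->'c', 2->'o'), giving 'sco'.

'sco'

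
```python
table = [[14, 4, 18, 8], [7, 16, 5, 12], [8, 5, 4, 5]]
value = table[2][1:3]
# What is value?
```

table[2] = [8, 5, 4, 5]. table[2] has length 4. The slice table[2][1:3] selects indices [1, 2] (1->5, 2->4), giving [5, 4].

[5, 4]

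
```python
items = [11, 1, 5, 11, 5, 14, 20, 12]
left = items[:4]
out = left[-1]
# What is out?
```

items has length 8. The slice items[:4] selects indices [0, 1, 2, 3] (0->11, 1->1, 2->5, 3->11), giving [11, 1, 5, 11]. So left = [11, 1, 5, 11]. Then left[-1] = 11.

11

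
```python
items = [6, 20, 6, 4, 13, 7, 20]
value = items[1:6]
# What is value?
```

items has length 7. The slice items[1:6] selects indices [1, 2, 3, 4, 5] (1->20, 2->6, 3->4, 4->13, 5->7), giving [20, 6, 4, 13, 7].

[20, 6, 4, 13, 7]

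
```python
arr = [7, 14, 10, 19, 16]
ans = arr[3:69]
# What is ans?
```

arr has length 5. The slice arr[3:69] selects indices [3, 4] (3->19, 4->16), giving [19, 16].

[19, 16]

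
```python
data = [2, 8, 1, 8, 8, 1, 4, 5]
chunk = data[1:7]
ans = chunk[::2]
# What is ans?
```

data has length 8. The slice data[1:7] selects indices [1, 2, 3, 4, 5, 6] (1->8, 2->1, 3->8, 4->8, 5->1, 6->4), giving [8, 1, 8, 8, 1, 4]. So chunk = [8, 1, 8, 8, 1, 4]. chunk has length 6. The slice chunk[::2] selects indices [0, 2, 4] (0->8, 2->8, 4->1), giving [8, 8, 1].

[8, 8, 1]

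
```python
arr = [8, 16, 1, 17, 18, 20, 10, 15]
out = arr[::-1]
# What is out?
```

arr has length 8. The slice arr[::-1] selects indices [7, 6, 5, 4, 3, 2, 1, 0] (7->15, 6->10, 5->20, 4->18, 3->17, 2->1, 1->16, 0->8), giving [15, 10, 20, 18, 17, 1, 16, 8].

[15, 10, 20, 18, 17, 1, 16, 8]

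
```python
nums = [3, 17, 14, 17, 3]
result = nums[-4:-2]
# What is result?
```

nums has length 5. The slice nums[-4:-2] selects indices [1, 2] (1->17, 2->14), giving [17, 14].

[17, 14]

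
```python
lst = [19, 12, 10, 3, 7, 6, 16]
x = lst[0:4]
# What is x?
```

lst has length 7. The slice lst[0:4] selects indices [0, 1, 2, 3] (0->19, 1->12, 2->10, 3->3), giving [19, 12, 10, 3].

[19, 12, 10, 3]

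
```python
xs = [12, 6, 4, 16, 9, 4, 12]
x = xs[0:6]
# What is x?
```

xs has length 7. The slice xs[0:6] selects indices [0, 1, 2, 3, 4, 5] (0->12, 1->6, 2->4, 3->16, 4->9, 5->4), giving [12, 6, 4, 16, 9, 4].

[12, 6, 4, 16, 9, 4]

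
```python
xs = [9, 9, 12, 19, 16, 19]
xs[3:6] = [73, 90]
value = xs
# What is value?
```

xs starts as [9, 9, 12, 19, 16, 19] (length 6). The slice xs[3:6] covers indices [3, 4, 5] with values [19, 16, 19]. Replacing that slice with [73, 90] (different length) produces [9, 9, 12, 73, 90].

[9, 9, 12, 73, 90]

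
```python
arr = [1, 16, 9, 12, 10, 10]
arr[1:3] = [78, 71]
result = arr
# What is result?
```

arr starts as [1, 16, 9, 12, 10, 10] (length 6). The slice arr[1:3] covers indices [1, 2] with values [16, 9]. Replacing that slice with [78, 71] (same length) produces [1, 78, 71, 12, 10, 10].

[1, 78, 71, 12, 10, 10]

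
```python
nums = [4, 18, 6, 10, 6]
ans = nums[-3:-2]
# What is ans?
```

nums has length 5. The slice nums[-3:-2] selects indices [2] (2->6), giving [6].

[6]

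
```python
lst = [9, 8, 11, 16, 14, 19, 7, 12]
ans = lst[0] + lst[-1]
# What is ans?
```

lst has length 8. lst[0] = 9.
lst has length 8. Negative index -1 maps to positive index 8 + (-1) = 7. lst[7] = 12.
Sum: 9 + 12 = 21.

21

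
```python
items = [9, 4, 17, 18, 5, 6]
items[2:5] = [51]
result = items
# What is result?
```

items starts as [9, 4, 17, 18, 5, 6] (length 6). The slice items[2:5] covers indices [2, 3, 4] with values [17, 18, 5]. Replacing that slice with [51] (different length) produces [9, 4, 51, 6].

[9, 4, 51, 6]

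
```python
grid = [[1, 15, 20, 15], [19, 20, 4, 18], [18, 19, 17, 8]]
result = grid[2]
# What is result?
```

grid has 3 rows. Row 2 is [18, 19, 17, 8].

[18, 19, 17, 8]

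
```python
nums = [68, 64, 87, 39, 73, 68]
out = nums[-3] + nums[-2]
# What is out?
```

nums has length 6. Negative index -3 maps to positive index 6 + (-3) = 3. nums[3] = 39.
nums has length 6. Negative index -2 maps to positive index 6 + (-2) = 4. nums[4] = 73.
Sum: 39 + 73 = 112.

112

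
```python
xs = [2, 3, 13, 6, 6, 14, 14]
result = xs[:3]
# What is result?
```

xs has length 7. The slice xs[:3] selects indices [0, 1, 2] (0->2, 1->3, 2->13), giving [2, 3, 13].

[2, 3, 13]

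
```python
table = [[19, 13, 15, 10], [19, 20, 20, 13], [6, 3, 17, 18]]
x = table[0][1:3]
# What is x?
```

table[0] = [19, 13, 15, 10]. table[0] has length 4. The slice table[0][1:3] selects indices [1, 2] (1->13, 2->15), giving [13, 15].

[13, 15]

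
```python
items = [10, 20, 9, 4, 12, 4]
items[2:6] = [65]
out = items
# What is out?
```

items starts as [10, 20, 9, 4, 12, 4] (length 6). The slice items[2:6] covers indices [2, 3, 4, 5] with values [9, 4, 12, 4]. Replacing that slice with [65] (different length) produces [10, 20, 65].

[10, 20, 65]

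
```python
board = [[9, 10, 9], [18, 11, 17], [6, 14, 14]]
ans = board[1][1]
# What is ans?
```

board[1] = [18, 11, 17]. Taking column 1 of that row yields 11.

11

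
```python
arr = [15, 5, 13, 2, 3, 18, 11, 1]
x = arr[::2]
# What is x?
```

arr has length 8. The slice arr[::2] selects indices [0, 2, 4, 6] (0->15, 2->13, 4->3, 6->11), giving [15, 13, 3, 11].

[15, 13, 3, 11]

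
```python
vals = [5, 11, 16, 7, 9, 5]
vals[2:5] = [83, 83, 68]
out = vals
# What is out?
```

vals starts as [5, 11, 16, 7, 9, 5] (length 6). The slice vals[2:5] covers indices [2, 3, 4] with values [16, 7, 9]. Replacing that slice with [83, 83, 68] (same length) produces [5, 11, 83, 83, 68, 5].

[5, 11, 83, 83, 68, 5]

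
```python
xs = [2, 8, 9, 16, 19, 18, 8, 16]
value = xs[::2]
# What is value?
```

xs has length 8. The slice xs[::2] selects indices [0, 2, 4, 6] (0->2, 2->9, 4->19, 6->8), giving [2, 9, 19, 8].

[2, 9, 19, 8]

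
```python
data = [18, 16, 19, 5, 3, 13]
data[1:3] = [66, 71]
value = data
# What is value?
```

data starts as [18, 16, 19, 5, 3, 13] (length 6). The slice data[1:3] covers indices [1, 2] with values [16, 19]. Replacing that slice with [66, 71] (same length) produces [18, 66, 71, 5, 3, 13].

[18, 66, 71, 5, 3, 13]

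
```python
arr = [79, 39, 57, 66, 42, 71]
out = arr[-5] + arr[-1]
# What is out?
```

arr has length 6. Negative index -5 maps to positive index 6 + (-5) = 1. arr[1] = 39.
arr has length 6. Negative index -1 maps to positive index 6 + (-1) = 5. arr[5] = 71.
Sum: 39 + 71 = 110.

110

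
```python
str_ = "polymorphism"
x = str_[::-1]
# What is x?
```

str_ has length 12. The slice str_[::-1] selects indices [11, 10, 9, 8, 7, 6, 5, 4, 3, 2, 1, 0] (11->'m', 10->'s', 9->'i', 8->'h', 7->'p', 6->'r', 5->'o', 4->'m', 3->'y', 2->'l', 1->'o', 0->'p'), giving 'msihpromylop'.

'msihpromylop'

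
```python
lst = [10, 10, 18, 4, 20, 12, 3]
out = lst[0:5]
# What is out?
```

lst has length 7. The slice lst[0:5] selects indices [0, 1, 2, 3, 4] (0->10, 1->10, 2->18, 3->4, 4->20), giving [10, 10, 18, 4, 20].

[10, 10, 18, 4, 20]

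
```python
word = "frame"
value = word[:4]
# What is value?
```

word has length 5. The slice word[:4] selects indices [0, 1, 2, 3] (0->'f', 1->'r', 2->'a', 3->'m'), giving 'fram'.

'fram'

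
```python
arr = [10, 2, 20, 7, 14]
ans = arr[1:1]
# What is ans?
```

arr has length 5. The slice arr[1:1] resolves to an empty index range, so the result is [].

[]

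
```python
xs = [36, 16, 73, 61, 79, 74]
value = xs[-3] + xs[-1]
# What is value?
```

xs has length 6. Negative index -3 maps to positive index 6 + (-3) = 3. xs[3] = 61.
xs has length 6. Negative index -1 maps to positive index 6 + (-1) = 5. xs[5] = 74.
Sum: 61 + 74 = 135.

135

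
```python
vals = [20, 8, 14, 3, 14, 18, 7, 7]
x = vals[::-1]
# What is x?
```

vals has length 8. The slice vals[::-1] selects indices [7, 6, 5, 4, 3, 2, 1, 0] (7->7, 6->7, 5->18, 4->14, 3->3, 2->14, 1->8, 0->20), giving [7, 7, 18, 14, 3, 14, 8, 20].

[7, 7, 18, 14, 3, 14, 8, 20]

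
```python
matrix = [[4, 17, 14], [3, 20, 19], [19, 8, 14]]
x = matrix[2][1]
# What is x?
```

matrix[2] = [19, 8, 14]. Taking column 1 of that row yields 8.

8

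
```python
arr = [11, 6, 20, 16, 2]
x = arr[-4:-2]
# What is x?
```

arr has length 5. The slice arr[-4:-2] selects indices [1, 2] (1->6, 2->20), giving [6, 20].

[6, 20]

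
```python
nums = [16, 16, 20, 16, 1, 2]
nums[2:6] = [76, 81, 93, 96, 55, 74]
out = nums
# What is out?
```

nums starts as [16, 16, 20, 16, 1, 2] (length 6). The slice nums[2:6] covers indices [2, 3, 4, 5] with values [20, 16, 1, 2]. Replacing that slice with [76, 81, 93, 96, 55, 74] (different length) produces [16, 16, 76, 81, 93, 96, 55, 74].

[16, 16, 76, 81, 93, 96, 55, 74]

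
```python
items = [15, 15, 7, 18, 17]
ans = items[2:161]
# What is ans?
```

items has length 5. The slice items[2:161] selects indices [2, 3, 4] (2->7, 3->18, 4->17), giving [7, 18, 17].

[7, 18, 17]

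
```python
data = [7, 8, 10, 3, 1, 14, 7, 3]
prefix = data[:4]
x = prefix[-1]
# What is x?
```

data has length 8. The slice data[:4] selects indices [0, 1, 2, 3] (0->7, 1->8, 2->10, 3->3), giving [7, 8, 10, 3]. So prefix = [7, 8, 10, 3]. Then prefix[-1] = 3.

3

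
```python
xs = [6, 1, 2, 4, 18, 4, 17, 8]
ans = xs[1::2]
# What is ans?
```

xs has length 8. The slice xs[1::2] selects indices [1, 3, 5, 7] (1->1, 3->4, 5->4, 7->8), giving [1, 4, 4, 8].

[1, 4, 4, 8]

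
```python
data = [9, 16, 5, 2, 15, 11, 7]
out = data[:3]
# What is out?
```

data has length 7. The slice data[:3] selects indices [0, 1, 2] (0->9, 1->16, 2->5), giving [9, 16, 5].

[9, 16, 5]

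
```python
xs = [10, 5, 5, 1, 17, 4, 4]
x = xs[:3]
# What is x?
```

xs has length 7. The slice xs[:3] selects indices [0, 1, 2] (0->10, 1->5, 2->5), giving [10, 5, 5].

[10, 5, 5]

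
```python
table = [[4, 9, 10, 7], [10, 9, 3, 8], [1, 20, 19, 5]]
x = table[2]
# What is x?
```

table has 3 rows. Row 2 is [1, 20, 19, 5].

[1, 20, 19, 5]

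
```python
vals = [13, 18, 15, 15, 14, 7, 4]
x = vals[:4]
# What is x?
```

vals has length 7. The slice vals[:4] selects indices [0, 1, 2, 3] (0->13, 1->18, 2->15, 3->15), giving [13, 18, 15, 15].

[13, 18, 15, 15]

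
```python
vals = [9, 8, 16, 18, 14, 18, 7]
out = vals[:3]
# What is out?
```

vals has length 7. The slice vals[:3] selects indices [0, 1, 2] (0->9, 1->8, 2->16), giving [9, 8, 16].

[9, 8, 16]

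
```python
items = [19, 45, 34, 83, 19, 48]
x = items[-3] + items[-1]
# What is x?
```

items has length 6. Negative index -3 maps to positive index 6 + (-3) = 3. items[3] = 83.
items has length 6. Negative index -1 maps to positive index 6 + (-1) = 5. items[5] = 48.
Sum: 83 + 48 = 131.

131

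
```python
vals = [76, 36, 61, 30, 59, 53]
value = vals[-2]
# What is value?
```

vals has length 6. Negative index -2 maps to positive index 6 + (-2) = 4. vals[4] = 59.

59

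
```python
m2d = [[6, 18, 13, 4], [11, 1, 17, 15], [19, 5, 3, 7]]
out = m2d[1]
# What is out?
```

m2d has 3 rows. Row 1 is [11, 1, 17, 15].

[11, 1, 17, 15]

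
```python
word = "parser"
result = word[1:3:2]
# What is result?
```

word has length 6. The slice word[1:3:2] selects indices [1] (1->'a'), giving 'a'.

'a'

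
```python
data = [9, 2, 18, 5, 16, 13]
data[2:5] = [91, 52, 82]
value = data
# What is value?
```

data starts as [9, 2, 18, 5, 16, 13] (length 6). The slice data[2:5] covers indices [2, 3, 4] with values [18, 5, 16]. Replacing that slice with [91, 52, 82] (same length) produces [9, 2, 91, 52, 82, 13].

[9, 2, 91, 52, 82, 13]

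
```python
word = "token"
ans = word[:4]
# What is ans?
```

word has length 5. The slice word[:4] selects indices [0, 1, 2, 3] (0->'t', 1->'o', 2->'k', 3->'e'), giving 'toke'.

'toke'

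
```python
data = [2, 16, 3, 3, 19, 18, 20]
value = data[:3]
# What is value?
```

data has length 7. The slice data[:3] selects indices [0, 1, 2] (0->2, 1->16, 2->3), giving [2, 16, 3].

[2, 16, 3]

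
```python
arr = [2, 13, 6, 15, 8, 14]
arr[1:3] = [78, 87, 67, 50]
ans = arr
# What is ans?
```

arr starts as [2, 13, 6, 15, 8, 14] (length 6). The slice arr[1:3] covers indices [1, 2] with values [13, 6]. Replacing that slice with [78, 87, 67, 50] (different length) produces [2, 78, 87, 67, 50, 15, 8, 14].

[2, 78, 87, 67, 50, 15, 8, 14]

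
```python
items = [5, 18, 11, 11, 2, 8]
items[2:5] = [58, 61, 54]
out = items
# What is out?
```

items starts as [5, 18, 11, 11, 2, 8] (length 6). The slice items[2:5] covers indices [2, 3, 4] with values [11, 11, 2]. Replacing that slice with [58, 61, 54] (same length) produces [5, 18, 58, 61, 54, 8].

[5, 18, 58, 61, 54, 8]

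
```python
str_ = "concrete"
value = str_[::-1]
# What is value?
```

str_ has length 8. The slice str_[::-1] selects indices [7, 6, 5, 4, 3, 2, 1, 0] (7->'e', 6->'t', 5->'e', 4->'r', 3->'c', 2->'n', 1->'o', 0->'c'), giving 'etercnoc'.

'etercnoc'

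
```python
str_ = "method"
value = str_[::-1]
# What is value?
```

str_ has length 6. The slice str_[::-1] selects indices [5, 4, 3, 2, 1, 0] (5->'d', 4->'o', 3->'h', 2->'t', 1->'e', 0->'m'), giving 'dohtem'.

'dohtem'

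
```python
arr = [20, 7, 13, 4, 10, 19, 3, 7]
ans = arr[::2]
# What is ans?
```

arr has length 8. The slice arr[::2] selects indices [0, 2, 4, 6] (0->20, 2->13, 4->10, 6->3), giving [20, 13, 10, 3].

[20, 13, 10, 3]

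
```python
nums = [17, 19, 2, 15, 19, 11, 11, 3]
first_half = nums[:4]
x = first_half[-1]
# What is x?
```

nums has length 8. The slice nums[:4] selects indices [0, 1, 2, 3] (0->17, 1->19, 2->2, 3->15), giving [17, 19, 2, 15]. So first_half = [17, 19, 2, 15]. Then first_half[-1] = 15.

15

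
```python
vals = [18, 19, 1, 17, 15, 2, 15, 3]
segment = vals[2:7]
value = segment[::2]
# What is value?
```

vals has length 8. The slice vals[2:7] selects indices [2, 3, 4, 5, 6] (2->1, 3->17, 4->15, 5->2, 6->15), giving [1, 17, 15, 2, 15]. So segment = [1, 17, 15, 2, 15]. segment has length 5. The slice segment[::2] selects indices [0, 2, 4] (0->1, 2->15, 4->15), giving [1, 15, 15].

[1, 15, 15]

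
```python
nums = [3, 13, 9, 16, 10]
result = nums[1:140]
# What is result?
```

nums has length 5. The slice nums[1:140] selects indices [1, 2, 3, 4] (1->13, 2->9, 3->16, 4->10), giving [13, 9, 16, 10].

[13, 9, 16, 10]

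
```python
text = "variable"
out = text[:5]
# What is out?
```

text has length 8. The slice text[:5] selects indices [0, 1, 2, 3, 4] (0->'v', 1->'a', 2->'r', 3->'i', 4->'a'), giving 'varia'.

'varia'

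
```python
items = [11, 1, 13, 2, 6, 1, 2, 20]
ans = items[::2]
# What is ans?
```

items has length 8. The slice items[::2] selects indices [0, 2, 4, 6] (0->11, 2->13, 4->6, 6->2), giving [11, 13, 6, 2].

[11, 13, 6, 2]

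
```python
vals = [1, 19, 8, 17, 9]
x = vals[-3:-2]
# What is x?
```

vals has length 5. The slice vals[-3:-2] selects indices [2] (2->8), giving [8].

[8]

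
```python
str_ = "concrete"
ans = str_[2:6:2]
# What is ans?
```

str_ has length 8. The slice str_[2:6:2] selects indices [2, 4] (2->'n', 4->'r'), giving 'nr'.

'nr'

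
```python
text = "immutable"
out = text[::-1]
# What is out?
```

text has length 9. The slice text[::-1] selects indices [8, 7, 6, 5, 4, 3, 2, 1, 0] (8->'e', 7->'l', 6->'b', 5->'a', 4->'t', 3->'u', 2->'m', 1->'m', 0->'i'), giving 'elbatummi'.

'elbatummi'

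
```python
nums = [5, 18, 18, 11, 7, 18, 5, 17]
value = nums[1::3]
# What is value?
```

nums has length 8. The slice nums[1::3] selects indices [1, 4, 7] (1->18, 4->7, 7->17), giving [18, 7, 17].

[18, 7, 17]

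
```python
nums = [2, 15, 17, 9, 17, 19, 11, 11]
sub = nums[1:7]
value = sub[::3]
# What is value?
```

nums has length 8. The slice nums[1:7] selects indices [1, 2, 3, 4, 5, 6] (1->15, 2->17, 3->9, 4->17, 5->19, 6->11), giving [15, 17, 9, 17, 19, 11]. So sub = [15, 17, 9, 17, 19, 11]. sub has length 6. The slice sub[::3] selects indices [0, 3] (0->15, 3->17), giving [15, 17].

[15, 17]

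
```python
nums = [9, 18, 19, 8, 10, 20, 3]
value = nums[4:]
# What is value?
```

nums has length 7. The slice nums[4:] selects indices [4, 5, 6] (4->10, 5->20, 6->3), giving [10, 20, 3].

[10, 20, 3]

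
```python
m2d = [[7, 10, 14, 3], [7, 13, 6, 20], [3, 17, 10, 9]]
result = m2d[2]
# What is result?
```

m2d has 3 rows. Row 2 is [3, 17, 10, 9].

[3, 17, 10, 9]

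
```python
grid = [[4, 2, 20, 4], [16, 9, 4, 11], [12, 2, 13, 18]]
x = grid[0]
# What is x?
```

grid has 3 rows. Row 0 is [4, 2, 20, 4].

[4, 2, 20, 4]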